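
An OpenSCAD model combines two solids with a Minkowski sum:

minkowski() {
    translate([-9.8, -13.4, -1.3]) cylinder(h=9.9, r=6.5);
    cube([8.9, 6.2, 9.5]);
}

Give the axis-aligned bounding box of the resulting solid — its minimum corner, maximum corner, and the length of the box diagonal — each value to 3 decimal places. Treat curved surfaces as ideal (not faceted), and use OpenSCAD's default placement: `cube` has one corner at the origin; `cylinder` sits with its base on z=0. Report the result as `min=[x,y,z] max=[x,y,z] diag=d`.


A = translate([-9.8, -13.4, -1.3]) cylinder(h=9.9, r=6.5) → bbox [-16.3,-19.9,-1.3] .. [-3.3,-6.9,8.6]
B = cube([8.9, 6.2, 9.5]) → bbox [0,0,0] .. [8.9,6.2,9.5]
lo = A.lo+B.lo = [-16.3+0, -19.9+0, -1.3+0] = [-16.300,-19.900,-1.300]
hi = A.hi+B.hi = [-3.3+8.9, -6.9+6.2, 8.6+9.5] = [5.600,-0.700,18.100]
diag = √(21.9²+19.2²+19.4²) = √1224.61 = 34.994

min=[-16.300,-19.900,-1.300] max=[5.600,-0.700,18.100] diag=34.994


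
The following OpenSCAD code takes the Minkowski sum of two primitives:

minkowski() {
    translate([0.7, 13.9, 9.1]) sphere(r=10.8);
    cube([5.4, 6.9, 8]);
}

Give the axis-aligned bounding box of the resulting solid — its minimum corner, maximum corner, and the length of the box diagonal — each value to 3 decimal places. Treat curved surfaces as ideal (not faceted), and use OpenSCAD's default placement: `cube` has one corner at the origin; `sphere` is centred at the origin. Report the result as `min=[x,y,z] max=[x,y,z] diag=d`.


min=[-10.100,3.100,-1.700] max=[16.900,31.600,27.900] diag=49.167

A = translate([0.7, 13.9, 9.1]) sphere(r=10.8) → bbox [-10.1,3.1,-1.7] .. [11.5,24.7,19.9]
B = cube([5.4, 6.9, 8]) → bbox [0,0,0] .. [5.4,6.9,8]
lo = A.lo+B.lo = [-10.1+0, 3.1+0, -1.7+0] = [-10.100,3.100,-1.700]
hi = A.hi+B.hi = [11.5+5.4, 24.7+6.9, 19.9+8] = [16.900,31.600,27.900]
diag = √(27²+28.5²+29.6²) = √2417.41 = 49.167


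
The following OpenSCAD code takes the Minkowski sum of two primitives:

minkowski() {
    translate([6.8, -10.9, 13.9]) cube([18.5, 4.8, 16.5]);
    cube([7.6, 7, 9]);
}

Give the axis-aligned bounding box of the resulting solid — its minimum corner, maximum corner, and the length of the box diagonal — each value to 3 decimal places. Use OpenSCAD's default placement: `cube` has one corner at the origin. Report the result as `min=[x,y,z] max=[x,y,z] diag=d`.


min=[6.800,-10.900,13.900] max=[32.900,0.900,39.400] diag=38.350

A = translate([6.8, -10.9, 13.9]) cube([18.5, 4.8, 16.5]) → bbox [6.8,-10.9,13.9] .. [25.3,-6.1,30.4]
B = cube([7.6, 7, 9]) → bbox [0,0,0] .. [7.6,7,9]
lo = A.lo+B.lo = [6.8+0, -10.9+0, 13.9+0] = [6.800,-10.900,13.900]
hi = A.hi+B.hi = [25.3+7.6, -6.1+7, 30.4+9] = [32.900,0.900,39.400]
diag = √(26.1²+11.8²+25.5²) = √1470.7 = 38.350


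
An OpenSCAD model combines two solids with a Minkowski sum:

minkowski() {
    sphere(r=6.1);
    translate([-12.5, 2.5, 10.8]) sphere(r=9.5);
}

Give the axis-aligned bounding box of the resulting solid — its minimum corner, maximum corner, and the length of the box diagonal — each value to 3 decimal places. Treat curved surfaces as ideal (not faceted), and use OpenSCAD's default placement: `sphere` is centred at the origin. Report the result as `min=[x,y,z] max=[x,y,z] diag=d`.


A = translate([-12.5, 2.5, 10.8]) sphere(r=9.5) → bbox [-22,-7,1.3] .. [-3,12,20.3]
B = sphere(r=6.1) → bbox [-6.1,-6.1,-6.1] .. [6.1,6.1,6.1]
lo = A.lo+B.lo = [-22-6.1, -7-6.1, 1.3-6.1] = [-28.100,-13.100,-4.800]
hi = A.hi+B.hi = [-3+6.1, 12+6.1, 20.3+6.1] = [3.100,18.100,26.400]
diag = √(31.2²+31.2²+31.2²) = √2920.32 = 54.040

min=[-28.100,-13.100,-4.800] max=[3.100,18.100,26.400] diag=54.040


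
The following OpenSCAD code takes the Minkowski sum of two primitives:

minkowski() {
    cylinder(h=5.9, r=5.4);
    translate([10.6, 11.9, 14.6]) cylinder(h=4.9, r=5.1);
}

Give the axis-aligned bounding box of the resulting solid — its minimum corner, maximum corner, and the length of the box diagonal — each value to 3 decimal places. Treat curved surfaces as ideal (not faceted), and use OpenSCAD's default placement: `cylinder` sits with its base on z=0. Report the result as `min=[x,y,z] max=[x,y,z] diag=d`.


min=[0.100,1.400,14.600] max=[21.100,22.400,25.400] diag=31.601

A = translate([10.6, 11.9, 14.6]) cylinder(h=4.9, r=5.1) → bbox [5.5,6.8,14.6] .. [15.7,17,19.5]
B = cylinder(h=5.9, r=5.4) → bbox [-5.4,-5.4,0] .. [5.4,5.4,5.9]
lo = A.lo+B.lo = [5.5-5.4, 6.8-5.4, 14.6+0] = [0.100,1.400,14.600]
hi = A.hi+B.hi = [15.7+5.4, 17+5.4, 19.5+5.9] = [21.100,22.400,25.400]
diag = √(21²+21²+10.8²) = √998.64 = 31.601


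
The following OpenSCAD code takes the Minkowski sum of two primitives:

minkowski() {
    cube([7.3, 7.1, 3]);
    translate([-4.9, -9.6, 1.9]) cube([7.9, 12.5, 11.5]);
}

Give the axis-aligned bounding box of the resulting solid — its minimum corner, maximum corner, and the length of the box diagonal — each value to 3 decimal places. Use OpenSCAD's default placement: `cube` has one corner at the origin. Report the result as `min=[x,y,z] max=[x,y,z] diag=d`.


A = translate([-4.9, -9.6, 1.9]) cube([7.9, 12.5, 11.5]) → bbox [-4.9,-9.6,1.9] .. [3,2.9,13.4]
B = cube([7.3, 7.1, 3]) → bbox [0,0,0] .. [7.3,7.1,3]
lo = A.lo+B.lo = [-4.9+0, -9.6+0, 1.9+0] = [-4.900,-9.600,1.900]
hi = A.hi+B.hi = [3+7.3, 2.9+7.1, 13.4+3] = [10.300,10.000,16.400]
diag = √(15.2²+19.6²+14.5²) = √825.45 = 28.731

min=[-4.900,-9.600,1.900] max=[10.300,10.000,16.400] diag=28.731


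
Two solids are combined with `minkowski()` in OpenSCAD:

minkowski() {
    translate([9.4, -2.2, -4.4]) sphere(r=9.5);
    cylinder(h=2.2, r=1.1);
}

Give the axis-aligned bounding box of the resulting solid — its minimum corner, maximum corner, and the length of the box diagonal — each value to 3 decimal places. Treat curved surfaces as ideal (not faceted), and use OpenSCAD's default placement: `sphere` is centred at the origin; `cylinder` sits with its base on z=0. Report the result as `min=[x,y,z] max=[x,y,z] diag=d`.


A = translate([9.4, -2.2, -4.4]) sphere(r=9.5) → bbox [-0.1,-11.7,-13.9] .. [18.9,7.3,5.1]
B = cylinder(h=2.2, r=1.1) → bbox [-1.1,-1.1,0] .. [1.1,1.1,2.2]
lo = A.lo+B.lo = [-0.1-1.1, -11.7-1.1, -13.9+0] = [-1.200,-12.800,-13.900]
hi = A.hi+B.hi = [18.9+1.1, 7.3+1.1, 5.1+2.2] = [20.000,8.400,7.300]
diag = √(21.2²+21.2²+21.2²) = √1348.32 = 36.719

min=[-1.200,-12.800,-13.900] max=[20.000,8.400,7.300] diag=36.719


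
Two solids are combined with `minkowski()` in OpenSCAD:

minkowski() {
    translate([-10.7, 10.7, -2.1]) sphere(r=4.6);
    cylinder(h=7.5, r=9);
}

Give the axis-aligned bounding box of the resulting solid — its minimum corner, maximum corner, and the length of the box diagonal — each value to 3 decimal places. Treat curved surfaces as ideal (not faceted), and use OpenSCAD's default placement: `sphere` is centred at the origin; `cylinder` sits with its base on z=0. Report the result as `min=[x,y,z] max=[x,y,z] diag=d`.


min=[-24.300,-2.900,-6.700] max=[2.900,24.300,10.000] diag=41.935

A = translate([-10.7, 10.7, -2.1]) sphere(r=4.6) → bbox [-15.3,6.1,-6.7] .. [-6.1,15.3,2.5]
B = cylinder(h=7.5, r=9) → bbox [-9,-9,0] .. [9,9,7.5]
lo = A.lo+B.lo = [-15.3-9, 6.1-9, -6.7+0] = [-24.300,-2.900,-6.700]
hi = A.hi+B.hi = [-6.1+9, 15.3+9, 2.5+7.5] = [2.900,24.300,10.000]
diag = √(27.2²+27.2²+16.7²) = √1758.57 = 41.935


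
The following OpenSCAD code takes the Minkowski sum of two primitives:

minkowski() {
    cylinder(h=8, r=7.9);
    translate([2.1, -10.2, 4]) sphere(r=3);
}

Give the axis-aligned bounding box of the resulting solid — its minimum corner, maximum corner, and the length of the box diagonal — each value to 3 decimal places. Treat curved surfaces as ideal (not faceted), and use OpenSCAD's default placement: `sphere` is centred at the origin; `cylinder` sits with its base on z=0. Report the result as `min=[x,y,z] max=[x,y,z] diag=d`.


A = translate([2.1, -10.2, 4]) sphere(r=3) → bbox [-0.9,-13.2,1] .. [5.1,-7.2,7]
B = cylinder(h=8, r=7.9) → bbox [-7.9,-7.9,0] .. [7.9,7.9,8]
lo = A.lo+B.lo = [-0.9-7.9, -13.2-7.9, 1+0] = [-8.800,-21.100,1.000]
hi = A.hi+B.hi = [5.1+7.9, -7.2+7.9, 7+8] = [13.000,0.700,15.000]
diag = √(21.8²+21.8²+14²) = √1146.48 = 33.860

min=[-8.800,-21.100,1.000] max=[13.000,0.700,15.000] diag=33.860


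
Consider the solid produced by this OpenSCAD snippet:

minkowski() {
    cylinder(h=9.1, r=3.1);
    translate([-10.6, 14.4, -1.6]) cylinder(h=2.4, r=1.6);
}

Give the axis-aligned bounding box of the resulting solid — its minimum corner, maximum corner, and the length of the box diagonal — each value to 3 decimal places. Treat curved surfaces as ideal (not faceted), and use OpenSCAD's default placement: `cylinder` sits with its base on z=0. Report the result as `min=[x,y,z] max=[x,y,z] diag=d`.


A = translate([-10.6, 14.4, -1.6]) cylinder(h=2.4, r=1.6) → bbox [-12.2,12.8,-1.6] .. [-9,16,0.8]
B = cylinder(h=9.1, r=3.1) → bbox [-3.1,-3.1,0] .. [3.1,3.1,9.1]
lo = A.lo+B.lo = [-12.2-3.1, 12.8-3.1, -1.6+0] = [-15.300,9.700,-1.600]
hi = A.hi+B.hi = [-9+3.1, 16+3.1, 0.8+9.1] = [-5.900,19.100,9.900]
diag = √(9.4²+9.4²+11.5²) = √308.97 = 17.578

min=[-15.300,9.700,-1.600] max=[-5.900,19.100,9.900] diag=17.578


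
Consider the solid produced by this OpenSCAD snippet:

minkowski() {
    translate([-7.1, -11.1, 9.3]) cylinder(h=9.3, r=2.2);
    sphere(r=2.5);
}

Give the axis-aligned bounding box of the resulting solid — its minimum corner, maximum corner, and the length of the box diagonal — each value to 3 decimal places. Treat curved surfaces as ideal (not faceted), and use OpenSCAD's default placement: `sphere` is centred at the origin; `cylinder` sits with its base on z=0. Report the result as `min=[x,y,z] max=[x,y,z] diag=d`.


A = translate([-7.1, -11.1, 9.3]) cylinder(h=9.3, r=2.2) → bbox [-9.3,-13.3,9.3] .. [-4.9,-8.9,18.6]
B = sphere(r=2.5) → bbox [-2.5,-2.5,-2.5] .. [2.5,2.5,2.5]
lo = A.lo+B.lo = [-9.3-2.5, -13.3-2.5, 9.3-2.5] = [-11.800,-15.800,6.800]
hi = A.hi+B.hi = [-4.9+2.5, -8.9+2.5, 18.6+2.5] = [-2.400,-6.400,21.100]
diag = √(9.4²+9.4²+14.3²) = √381.21 = 19.525

min=[-11.800,-15.800,6.800] max=[-2.400,-6.400,21.100] diag=19.525


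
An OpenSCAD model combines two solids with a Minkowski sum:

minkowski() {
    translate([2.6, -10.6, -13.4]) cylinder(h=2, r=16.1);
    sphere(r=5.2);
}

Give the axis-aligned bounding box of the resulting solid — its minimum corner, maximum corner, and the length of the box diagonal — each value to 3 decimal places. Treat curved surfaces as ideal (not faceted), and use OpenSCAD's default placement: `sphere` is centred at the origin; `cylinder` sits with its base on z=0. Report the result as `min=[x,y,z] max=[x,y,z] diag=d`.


min=[-18.700,-31.900,-18.600] max=[23.900,10.700,-6.200] diag=61.508

A = translate([2.6, -10.6, -13.4]) cylinder(h=2, r=16.1) → bbox [-13.5,-26.7,-13.4] .. [18.7,5.5,-11.4]
B = sphere(r=5.2) → bbox [-5.2,-5.2,-5.2] .. [5.2,5.2,5.2]
lo = A.lo+B.lo = [-13.5-5.2, -26.7-5.2, -13.4-5.2] = [-18.700,-31.900,-18.600]
hi = A.hi+B.hi = [18.7+5.2, 5.5+5.2, -11.4+5.2] = [23.900,10.700,-6.200]
diag = √(42.6²+42.6²+12.4²) = √3783.28 = 61.508


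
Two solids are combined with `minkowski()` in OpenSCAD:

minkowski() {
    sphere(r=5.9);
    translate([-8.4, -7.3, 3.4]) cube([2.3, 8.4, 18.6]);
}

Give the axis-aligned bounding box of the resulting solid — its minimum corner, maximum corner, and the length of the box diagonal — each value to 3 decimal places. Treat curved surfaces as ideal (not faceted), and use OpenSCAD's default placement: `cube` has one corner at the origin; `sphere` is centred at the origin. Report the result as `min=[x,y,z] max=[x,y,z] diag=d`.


A = translate([-8.4, -7.3, 3.4]) cube([2.3, 8.4, 18.6]) → bbox [-8.4,-7.3,3.4] .. [-6.1,1.1,22]
B = sphere(r=5.9) → bbox [-5.9,-5.9,-5.9] .. [5.9,5.9,5.9]
lo = A.lo+B.lo = [-8.4-5.9, -7.3-5.9, 3.4-5.9] = [-14.300,-13.200,-2.500]
hi = A.hi+B.hi = [-6.1+5.9, 1.1+5.9, 22+5.9] = [-0.200,7.000,27.900]
diag = √(14.1²+20.2²+30.4²) = √1531.01 = 39.128

min=[-14.300,-13.200,-2.500] max=[-0.200,7.000,27.900] diag=39.128


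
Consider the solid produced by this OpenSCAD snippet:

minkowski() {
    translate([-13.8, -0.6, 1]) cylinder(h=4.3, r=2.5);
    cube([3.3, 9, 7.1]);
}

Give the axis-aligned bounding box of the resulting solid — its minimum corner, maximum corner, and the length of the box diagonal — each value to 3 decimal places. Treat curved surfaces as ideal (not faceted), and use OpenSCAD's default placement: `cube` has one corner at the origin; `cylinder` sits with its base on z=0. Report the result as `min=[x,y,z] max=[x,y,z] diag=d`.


A = translate([-13.8, -0.6, 1]) cylinder(h=4.3, r=2.5) → bbox [-16.3,-3.1,1] .. [-11.3,1.9,5.3]
B = cube([3.3, 9, 7.1]) → bbox [0,0,0] .. [3.3,9,7.1]
lo = A.lo+B.lo = [-16.3+0, -3.1+0, 1+0] = [-16.300,-3.100,1.000]
hi = A.hi+B.hi = [-11.3+3.3, 1.9+9, 5.3+7.1] = [-8.000,10.900,12.400]
diag = √(8.3²+14²+11.4²) = √394.85 = 19.871

min=[-16.300,-3.100,1.000] max=[-8.000,10.900,12.400] diag=19.871


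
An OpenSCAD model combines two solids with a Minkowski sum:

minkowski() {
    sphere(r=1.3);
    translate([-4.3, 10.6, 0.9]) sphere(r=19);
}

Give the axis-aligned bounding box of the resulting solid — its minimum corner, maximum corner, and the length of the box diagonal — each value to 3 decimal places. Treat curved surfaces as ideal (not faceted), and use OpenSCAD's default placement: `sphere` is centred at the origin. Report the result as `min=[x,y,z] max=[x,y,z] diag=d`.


min=[-24.600,-9.700,-19.400] max=[16.000,30.900,21.200] diag=70.321

A = translate([-4.3, 10.6, 0.9]) sphere(r=19) → bbox [-23.3,-8.4,-18.1] .. [14.7,29.6,19.9]
B = sphere(r=1.3) → bbox [-1.3,-1.3,-1.3] .. [1.3,1.3,1.3]
lo = A.lo+B.lo = [-23.3-1.3, -8.4-1.3, -18.1-1.3] = [-24.600,-9.700,-19.400]
hi = A.hi+B.hi = [14.7+1.3, 29.6+1.3, 19.9+1.3] = [16.000,30.900,21.200]
diag = √(40.6²+40.6²+40.6²) = √4945.08 = 70.321


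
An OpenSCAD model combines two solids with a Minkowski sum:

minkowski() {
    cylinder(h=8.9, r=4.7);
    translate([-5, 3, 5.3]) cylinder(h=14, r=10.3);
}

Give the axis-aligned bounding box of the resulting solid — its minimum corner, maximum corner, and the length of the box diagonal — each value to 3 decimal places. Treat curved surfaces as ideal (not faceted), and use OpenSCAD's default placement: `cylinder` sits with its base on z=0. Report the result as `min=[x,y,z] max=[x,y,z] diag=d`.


A = translate([-5, 3, 5.3]) cylinder(h=14, r=10.3) → bbox [-15.3,-7.3,5.3] .. [5.3,13.3,19.3]
B = cylinder(h=8.9, r=4.7) → bbox [-4.7,-4.7,0] .. [4.7,4.7,8.9]
lo = A.lo+B.lo = [-15.3-4.7, -7.3-4.7, 5.3+0] = [-20.000,-12.000,5.300]
hi = A.hi+B.hi = [5.3+4.7, 13.3+4.7, 19.3+8.9] = [10.000,18.000,28.200]
diag = √(30²+30²+22.9²) = √2324.41 = 48.212

min=[-20.000,-12.000,5.300] max=[10.000,18.000,28.200] diag=48.212


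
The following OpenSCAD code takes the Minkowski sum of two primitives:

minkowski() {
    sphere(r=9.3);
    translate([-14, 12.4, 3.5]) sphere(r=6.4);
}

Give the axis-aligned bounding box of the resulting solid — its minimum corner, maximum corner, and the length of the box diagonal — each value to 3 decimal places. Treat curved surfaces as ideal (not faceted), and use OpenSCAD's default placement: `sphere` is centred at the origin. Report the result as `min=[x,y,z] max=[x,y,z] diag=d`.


A = translate([-14, 12.4, 3.5]) sphere(r=6.4) → bbox [-20.4,6,-2.9] .. [-7.6,18.8,9.9]
B = sphere(r=9.3) → bbox [-9.3,-9.3,-9.3] .. [9.3,9.3,9.3]
lo = A.lo+B.lo = [-20.4-9.3, 6-9.3, -2.9-9.3] = [-29.700,-3.300,-12.200]
hi = A.hi+B.hi = [-7.6+9.3, 18.8+9.3, 9.9+9.3] = [1.700,28.100,19.200]
diag = √(31.4²+31.4²+31.4²) = √2957.88 = 54.386

min=[-29.700,-3.300,-12.200] max=[1.700,28.100,19.200] diag=54.386


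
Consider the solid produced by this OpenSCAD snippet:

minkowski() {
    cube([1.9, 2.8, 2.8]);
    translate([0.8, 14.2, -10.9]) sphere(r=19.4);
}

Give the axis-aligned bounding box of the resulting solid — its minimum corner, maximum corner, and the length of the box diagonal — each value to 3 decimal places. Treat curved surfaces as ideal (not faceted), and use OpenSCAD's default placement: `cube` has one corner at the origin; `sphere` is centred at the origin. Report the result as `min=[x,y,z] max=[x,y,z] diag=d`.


A = translate([0.8, 14.2, -10.9]) sphere(r=19.4) → bbox [-18.6,-5.2,-30.3] .. [20.2,33.6,8.5]
B = cube([1.9, 2.8, 2.8]) → bbox [0,0,0] .. [1.9,2.8,2.8]
lo = A.lo+B.lo = [-18.6+0, -5.2+0, -30.3+0] = [-18.600,-5.200,-30.300]
hi = A.hi+B.hi = [20.2+1.9, 33.6+2.8, 8.5+2.8] = [22.100,36.400,11.300]
diag = √(40.7²+41.6²+41.6²) = √5117.61 = 71.537

min=[-18.600,-5.200,-30.300] max=[22.100,36.400,11.300] diag=71.537


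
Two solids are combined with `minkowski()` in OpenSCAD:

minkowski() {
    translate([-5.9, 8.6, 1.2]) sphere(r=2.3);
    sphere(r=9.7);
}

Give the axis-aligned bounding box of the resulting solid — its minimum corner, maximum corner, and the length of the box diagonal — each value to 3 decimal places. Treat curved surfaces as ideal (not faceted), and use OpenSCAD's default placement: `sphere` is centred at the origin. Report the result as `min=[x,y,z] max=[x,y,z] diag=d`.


A = translate([-5.9, 8.6, 1.2]) sphere(r=2.3) → bbox [-8.2,6.3,-1.1] .. [-3.6,10.9,3.5]
B = sphere(r=9.7) → bbox [-9.7,-9.7,-9.7] .. [9.7,9.7,9.7]
lo = A.lo+B.lo = [-8.2-9.7, 6.3-9.7, -1.1-9.7] = [-17.900,-3.400,-10.800]
hi = A.hi+B.hi = [-3.6+9.7, 10.9+9.7, 3.5+9.7] = [6.100,20.600,13.200]
diag = √(24²+24²+24²) = √1728 = 41.569

min=[-17.900,-3.400,-10.800] max=[6.100,20.600,13.200] diag=41.569


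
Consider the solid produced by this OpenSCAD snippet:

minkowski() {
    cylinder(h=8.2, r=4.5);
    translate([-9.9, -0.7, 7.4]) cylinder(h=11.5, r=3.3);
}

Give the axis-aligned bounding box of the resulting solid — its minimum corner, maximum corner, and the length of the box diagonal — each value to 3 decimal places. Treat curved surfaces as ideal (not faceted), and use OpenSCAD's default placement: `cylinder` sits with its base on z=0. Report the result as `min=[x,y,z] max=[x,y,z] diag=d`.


A = translate([-9.9, -0.7, 7.4]) cylinder(h=11.5, r=3.3) → bbox [-13.2,-4,7.4] .. [-6.6,2.6,18.9]
B = cylinder(h=8.2, r=4.5) → bbox [-4.5,-4.5,0] .. [4.5,4.5,8.2]
lo = A.lo+B.lo = [-13.2-4.5, -4-4.5, 7.4+0] = [-17.700,-8.500,7.400]
hi = A.hi+B.hi = [-6.6+4.5, 2.6+4.5, 18.9+8.2] = [-2.100,7.100,27.100]
diag = √(15.6²+15.6²+19.7²) = √874.81 = 29.577

min=[-17.700,-8.500,7.400] max=[-2.100,7.100,27.100] diag=29.577


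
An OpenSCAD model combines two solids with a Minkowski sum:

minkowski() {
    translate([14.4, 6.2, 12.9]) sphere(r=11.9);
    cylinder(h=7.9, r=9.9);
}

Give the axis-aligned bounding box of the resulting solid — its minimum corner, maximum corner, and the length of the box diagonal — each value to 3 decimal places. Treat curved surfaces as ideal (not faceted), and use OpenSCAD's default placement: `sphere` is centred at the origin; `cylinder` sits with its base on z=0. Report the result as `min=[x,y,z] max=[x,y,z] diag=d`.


A = translate([14.4, 6.2, 12.9]) sphere(r=11.9) → bbox [2.5,-5.7,1] .. [26.3,18.1,24.8]
B = cylinder(h=7.9, r=9.9) → bbox [-9.9,-9.9,0] .. [9.9,9.9,7.9]
lo = A.lo+B.lo = [2.5-9.9, -5.7-9.9, 1+0] = [-7.400,-15.600,1.000]
hi = A.hi+B.hi = [26.3+9.9, 18.1+9.9, 24.8+7.9] = [36.200,28.000,32.700]
diag = √(43.6²+43.6²+31.7²) = √4806.81 = 69.331

min=[-7.400,-15.600,1.000] max=[36.200,28.000,32.700] diag=69.331


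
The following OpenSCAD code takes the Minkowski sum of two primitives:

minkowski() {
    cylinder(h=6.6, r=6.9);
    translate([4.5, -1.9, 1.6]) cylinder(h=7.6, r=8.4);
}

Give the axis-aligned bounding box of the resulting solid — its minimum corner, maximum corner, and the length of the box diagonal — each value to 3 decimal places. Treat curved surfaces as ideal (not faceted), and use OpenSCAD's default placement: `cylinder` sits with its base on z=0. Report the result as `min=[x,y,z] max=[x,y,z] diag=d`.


min=[-10.800,-17.200,1.600] max=[19.800,13.400,15.800] diag=45.545

A = translate([4.5, -1.9, 1.6]) cylinder(h=7.6, r=8.4) → bbox [-3.9,-10.3,1.6] .. [12.9,6.5,9.2]
B = cylinder(h=6.6, r=6.9) → bbox [-6.9,-6.9,0] .. [6.9,6.9,6.6]
lo = A.lo+B.lo = [-3.9-6.9, -10.3-6.9, 1.6+0] = [-10.800,-17.200,1.600]
hi = A.hi+B.hi = [12.9+6.9, 6.5+6.9, 9.2+6.6] = [19.800,13.400,15.800]
diag = √(30.6²+30.6²+14.2²) = √2074.36 = 45.545


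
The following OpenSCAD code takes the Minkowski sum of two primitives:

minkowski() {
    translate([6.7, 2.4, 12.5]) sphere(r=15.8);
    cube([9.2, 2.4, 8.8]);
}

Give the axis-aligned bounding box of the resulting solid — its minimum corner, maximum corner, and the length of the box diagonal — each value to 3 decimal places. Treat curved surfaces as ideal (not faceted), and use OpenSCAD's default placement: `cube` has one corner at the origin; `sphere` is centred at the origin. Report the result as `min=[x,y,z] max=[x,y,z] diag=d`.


min=[-9.100,-13.400,-3.300] max=[31.700,20.600,37.100] diag=66.729

A = translate([6.7, 2.4, 12.5]) sphere(r=15.8) → bbox [-9.1,-13.4,-3.3] .. [22.5,18.2,28.3]
B = cube([9.2, 2.4, 8.8]) → bbox [0,0,0] .. [9.2,2.4,8.8]
lo = A.lo+B.lo = [-9.1+0, -13.4+0, -3.3+0] = [-9.100,-13.400,-3.300]
hi = A.hi+B.hi = [22.5+9.2, 18.2+2.4, 28.3+8.8] = [31.700,20.600,37.100]
diag = √(40.8²+34²+40.4²) = √4452.8 = 66.729


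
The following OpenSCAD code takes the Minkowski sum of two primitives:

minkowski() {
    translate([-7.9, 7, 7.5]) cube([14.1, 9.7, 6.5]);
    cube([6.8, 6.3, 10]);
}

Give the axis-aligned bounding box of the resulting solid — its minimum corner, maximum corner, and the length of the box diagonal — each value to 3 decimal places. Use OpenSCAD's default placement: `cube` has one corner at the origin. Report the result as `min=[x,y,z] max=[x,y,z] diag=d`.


A = translate([-7.9, 7, 7.5]) cube([14.1, 9.7, 6.5]) → bbox [-7.9,7,7.5] .. [6.2,16.7,14]
B = cube([6.8, 6.3, 10]) → bbox [0,0,0] .. [6.8,6.3,10]
lo = A.lo+B.lo = [-7.9+0, 7+0, 7.5+0] = [-7.900,7.000,7.500]
hi = A.hi+B.hi = [6.2+6.8, 16.7+6.3, 14+10] = [13.000,23.000,24.000]
diag = √(20.9²+16²+16.5²) = √965.06 = 31.065

min=[-7.900,7.000,7.500] max=[13.000,23.000,24.000] diag=31.065


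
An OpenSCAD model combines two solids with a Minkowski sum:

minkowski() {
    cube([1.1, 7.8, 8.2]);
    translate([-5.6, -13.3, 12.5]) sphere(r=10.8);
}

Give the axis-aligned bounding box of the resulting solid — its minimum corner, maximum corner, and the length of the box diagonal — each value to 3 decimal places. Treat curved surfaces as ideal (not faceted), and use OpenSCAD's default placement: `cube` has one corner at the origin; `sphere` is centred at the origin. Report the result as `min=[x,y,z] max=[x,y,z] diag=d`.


min=[-16.400,-24.100,1.700] max=[6.300,5.300,31.500] diag=47.620

A = translate([-5.6, -13.3, 12.5]) sphere(r=10.8) → bbox [-16.4,-24.1,1.7] .. [5.2,-2.5,23.3]
B = cube([1.1, 7.8, 8.2]) → bbox [0,0,0] .. [1.1,7.8,8.2]
lo = A.lo+B.lo = [-16.4+0, -24.1+0, 1.7+0] = [-16.400,-24.100,1.700]
hi = A.hi+B.hi = [5.2+1.1, -2.5+7.8, 23.3+8.2] = [6.300,5.300,31.500]
diag = √(22.7²+29.4²+29.8²) = √2267.69 = 47.620


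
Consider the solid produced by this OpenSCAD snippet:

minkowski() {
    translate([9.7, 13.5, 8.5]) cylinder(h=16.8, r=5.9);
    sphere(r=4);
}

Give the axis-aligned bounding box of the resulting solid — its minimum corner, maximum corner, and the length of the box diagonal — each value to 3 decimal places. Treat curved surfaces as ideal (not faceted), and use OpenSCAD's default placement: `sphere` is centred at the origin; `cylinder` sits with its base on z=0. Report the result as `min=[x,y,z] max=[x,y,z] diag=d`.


A = translate([9.7, 13.5, 8.5]) cylinder(h=16.8, r=5.9) → bbox [3.8,7.6,8.5] .. [15.6,19.4,25.3]
B = sphere(r=4) → bbox [-4,-4,-4] .. [4,4,4]
lo = A.lo+B.lo = [3.8-4, 7.6-4, 8.5-4] = [-0.200,3.600,4.500]
hi = A.hi+B.hi = [15.6+4, 19.4+4, 25.3+4] = [19.600,23.400,29.300]
diag = √(19.8²+19.8²+24.8²) = √1399.12 = 37.405

min=[-0.200,3.600,4.500] max=[19.600,23.400,29.300] diag=37.405


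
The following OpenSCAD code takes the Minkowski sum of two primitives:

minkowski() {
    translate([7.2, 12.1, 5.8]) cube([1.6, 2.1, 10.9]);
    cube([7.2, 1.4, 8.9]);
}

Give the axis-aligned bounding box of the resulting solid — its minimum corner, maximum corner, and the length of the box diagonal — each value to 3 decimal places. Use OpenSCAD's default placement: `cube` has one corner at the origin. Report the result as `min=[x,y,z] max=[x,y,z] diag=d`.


min=[7.200,12.100,5.800] max=[16.000,15.600,25.600] diag=21.948

A = translate([7.2, 12.1, 5.8]) cube([1.6, 2.1, 10.9]) → bbox [7.2,12.1,5.8] .. [8.8,14.2,16.7]
B = cube([7.2, 1.4, 8.9]) → bbox [0,0,0] .. [7.2,1.4,8.9]
lo = A.lo+B.lo = [7.2+0, 12.1+0, 5.8+0] = [7.200,12.100,5.800]
hi = A.hi+B.hi = [8.8+7.2, 14.2+1.4, 16.7+8.9] = [16.000,15.600,25.600]
diag = √(8.8²+3.5²+19.8²) = √481.73 = 21.948


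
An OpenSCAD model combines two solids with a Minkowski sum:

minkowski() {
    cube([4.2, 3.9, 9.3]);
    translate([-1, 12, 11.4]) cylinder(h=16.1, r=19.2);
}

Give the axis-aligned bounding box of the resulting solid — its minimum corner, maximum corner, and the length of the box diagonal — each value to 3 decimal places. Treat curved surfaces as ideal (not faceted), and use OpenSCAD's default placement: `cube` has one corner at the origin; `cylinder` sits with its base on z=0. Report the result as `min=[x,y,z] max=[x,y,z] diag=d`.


A = translate([-1, 12, 11.4]) cylinder(h=16.1, r=19.2) → bbox [-20.2,-7.2,11.4] .. [18.2,31.2,27.5]
B = cube([4.2, 3.9, 9.3]) → bbox [0,0,0] .. [4.2,3.9,9.3]
lo = A.lo+B.lo = [-20.2+0, -7.2+0, 11.4+0] = [-20.200,-7.200,11.400]
hi = A.hi+B.hi = [18.2+4.2, 31.2+3.9, 27.5+9.3] = [22.400,35.100,36.800]
diag = √(42.6²+42.3²+25.4²) = √4249.21 = 65.186

min=[-20.200,-7.200,11.400] max=[22.400,35.100,36.800] diag=65.186


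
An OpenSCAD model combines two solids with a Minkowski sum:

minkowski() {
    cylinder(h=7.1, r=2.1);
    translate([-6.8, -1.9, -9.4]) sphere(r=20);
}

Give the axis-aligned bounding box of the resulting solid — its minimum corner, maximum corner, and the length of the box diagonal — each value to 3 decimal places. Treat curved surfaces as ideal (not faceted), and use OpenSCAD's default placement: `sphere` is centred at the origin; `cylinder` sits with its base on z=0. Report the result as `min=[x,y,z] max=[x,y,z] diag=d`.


A = translate([-6.8, -1.9, -9.4]) sphere(r=20) → bbox [-26.8,-21.9,-29.4] .. [13.2,18.1,10.6]
B = cylinder(h=7.1, r=2.1) → bbox [-2.1,-2.1,0] .. [2.1,2.1,7.1]
lo = A.lo+B.lo = [-26.8-2.1, -21.9-2.1, -29.4+0] = [-28.900,-24.000,-29.400]
hi = A.hi+B.hi = [13.2+2.1, 18.1+2.1, 10.6+7.1] = [15.300,20.200,17.700]
diag = √(44.2²+44.2²+47.1²) = √6125.69 = 78.267

min=[-28.900,-24.000,-29.400] max=[15.300,20.200,17.700] diag=78.267


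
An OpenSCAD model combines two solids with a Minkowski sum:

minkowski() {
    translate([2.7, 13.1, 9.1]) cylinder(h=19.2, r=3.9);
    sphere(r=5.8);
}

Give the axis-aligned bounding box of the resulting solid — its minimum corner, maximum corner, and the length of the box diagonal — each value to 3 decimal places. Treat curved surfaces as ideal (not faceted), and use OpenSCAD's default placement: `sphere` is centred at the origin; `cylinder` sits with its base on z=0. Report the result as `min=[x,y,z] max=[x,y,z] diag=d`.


min=[-7.000,3.400,3.300] max=[12.400,22.800,34.100] diag=41.248

A = translate([2.7, 13.1, 9.1]) cylinder(h=19.2, r=3.9) → bbox [-1.2,9.2,9.1] .. [6.6,17,28.3]
B = sphere(r=5.8) → bbox [-5.8,-5.8,-5.8] .. [5.8,5.8,5.8]
lo = A.lo+B.lo = [-1.2-5.8, 9.2-5.8, 9.1-5.8] = [-7.000,3.400,3.300]
hi = A.hi+B.hi = [6.6+5.8, 17+5.8, 28.3+5.8] = [12.400,22.800,34.100]
diag = √(19.4²+19.4²+30.8²) = √1701.36 = 41.248


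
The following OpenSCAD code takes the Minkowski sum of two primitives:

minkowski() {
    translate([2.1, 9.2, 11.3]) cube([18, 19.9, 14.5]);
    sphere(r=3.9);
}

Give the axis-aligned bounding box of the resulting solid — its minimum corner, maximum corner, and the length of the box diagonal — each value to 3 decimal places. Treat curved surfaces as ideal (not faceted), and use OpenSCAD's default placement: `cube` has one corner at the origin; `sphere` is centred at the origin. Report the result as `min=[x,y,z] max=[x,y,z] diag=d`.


min=[-1.800,5.300,7.400] max=[24.000,33.000,29.700] diag=43.934

A = translate([2.1, 9.2, 11.3]) cube([18, 19.9, 14.5]) → bbox [2.1,9.2,11.3] .. [20.1,29.1,25.8]
B = sphere(r=3.9) → bbox [-3.9,-3.9,-3.9] .. [3.9,3.9,3.9]
lo = A.lo+B.lo = [2.1-3.9, 9.2-3.9, 11.3-3.9] = [-1.800,5.300,7.400]
hi = A.hi+B.hi = [20.1+3.9, 29.1+3.9, 25.8+3.9] = [24.000,33.000,29.700]
diag = √(25.8²+27.7²+22.3²) = √1930.22 = 43.934


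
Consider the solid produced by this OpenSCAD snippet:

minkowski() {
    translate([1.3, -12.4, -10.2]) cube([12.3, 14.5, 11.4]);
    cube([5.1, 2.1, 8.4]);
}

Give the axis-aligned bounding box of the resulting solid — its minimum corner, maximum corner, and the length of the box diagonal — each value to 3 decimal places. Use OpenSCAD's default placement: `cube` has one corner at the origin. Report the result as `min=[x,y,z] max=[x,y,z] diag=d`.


min=[1.300,-12.400,-10.200] max=[18.700,4.200,9.600] diag=31.151

A = translate([1.3, -12.4, -10.2]) cube([12.3, 14.5, 11.4]) → bbox [1.3,-12.4,-10.2] .. [13.6,2.1,1.2]
B = cube([5.1, 2.1, 8.4]) → bbox [0,0,0] .. [5.1,2.1,8.4]
lo = A.lo+B.lo = [1.3+0, -12.4+0, -10.2+0] = [1.300,-12.400,-10.200]
hi = A.hi+B.hi = [13.6+5.1, 2.1+2.1, 1.2+8.4] = [18.700,4.200,9.600]
diag = √(17.4²+16.6²+19.8²) = √970.36 = 31.151


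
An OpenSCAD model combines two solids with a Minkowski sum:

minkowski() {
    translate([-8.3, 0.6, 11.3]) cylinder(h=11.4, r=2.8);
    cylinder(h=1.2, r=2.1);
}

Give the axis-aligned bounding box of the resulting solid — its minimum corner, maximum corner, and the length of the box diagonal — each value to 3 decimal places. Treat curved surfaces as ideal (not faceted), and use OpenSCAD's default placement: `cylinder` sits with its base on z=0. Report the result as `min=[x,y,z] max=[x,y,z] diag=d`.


min=[-13.200,-4.300,11.300] max=[-3.400,5.500,23.900] diag=18.731

A = translate([-8.3, 0.6, 11.3]) cylinder(h=11.4, r=2.8) → bbox [-11.1,-2.2,11.3] .. [-5.5,3.4,22.7]
B = cylinder(h=1.2, r=2.1) → bbox [-2.1,-2.1,0] .. [2.1,2.1,1.2]
lo = A.lo+B.lo = [-11.1-2.1, -2.2-2.1, 11.3+0] = [-13.200,-4.300,11.300]
hi = A.hi+B.hi = [-5.5+2.1, 3.4+2.1, 22.7+1.2] = [-3.400,5.500,23.900]
diag = √(9.8²+9.8²+12.6²) = √350.84 = 18.731


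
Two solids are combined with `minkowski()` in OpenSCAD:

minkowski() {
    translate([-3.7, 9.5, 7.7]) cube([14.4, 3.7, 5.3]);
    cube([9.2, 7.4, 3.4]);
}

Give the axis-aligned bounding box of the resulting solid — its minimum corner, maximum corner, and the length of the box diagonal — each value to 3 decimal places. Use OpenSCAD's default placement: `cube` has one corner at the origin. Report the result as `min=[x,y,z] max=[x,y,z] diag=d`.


min=[-3.700,9.500,7.700] max=[19.900,20.600,16.400] diag=27.493

A = translate([-3.7, 9.5, 7.7]) cube([14.4, 3.7, 5.3]) → bbox [-3.7,9.5,7.7] .. [10.7,13.2,13]
B = cube([9.2, 7.4, 3.4]) → bbox [0,0,0] .. [9.2,7.4,3.4]
lo = A.lo+B.lo = [-3.7+0, 9.5+0, 7.7+0] = [-3.700,9.500,7.700]
hi = A.hi+B.hi = [10.7+9.2, 13.2+7.4, 13+3.4] = [19.900,20.600,16.400]
diag = √(23.6²+11.1²+8.7²) = √755.86 = 27.493


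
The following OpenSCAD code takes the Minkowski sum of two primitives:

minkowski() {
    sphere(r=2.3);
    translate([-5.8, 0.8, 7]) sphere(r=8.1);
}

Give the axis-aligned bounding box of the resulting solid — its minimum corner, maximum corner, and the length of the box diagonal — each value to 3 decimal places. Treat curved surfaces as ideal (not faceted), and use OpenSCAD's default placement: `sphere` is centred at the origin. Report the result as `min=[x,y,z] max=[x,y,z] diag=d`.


min=[-16.200,-9.600,-3.400] max=[4.600,11.200,17.400] diag=36.027

A = translate([-5.8, 0.8, 7]) sphere(r=8.1) → bbox [-13.9,-7.3,-1.1] .. [2.3,8.9,15.1]
B = sphere(r=2.3) → bbox [-2.3,-2.3,-2.3] .. [2.3,2.3,2.3]
lo = A.lo+B.lo = [-13.9-2.3, -7.3-2.3, -1.1-2.3] = [-16.200,-9.600,-3.400]
hi = A.hi+B.hi = [2.3+2.3, 8.9+2.3, 15.1+2.3] = [4.600,11.200,17.400]
diag = √(20.8²+20.8²+20.8²) = √1297.92 = 36.027


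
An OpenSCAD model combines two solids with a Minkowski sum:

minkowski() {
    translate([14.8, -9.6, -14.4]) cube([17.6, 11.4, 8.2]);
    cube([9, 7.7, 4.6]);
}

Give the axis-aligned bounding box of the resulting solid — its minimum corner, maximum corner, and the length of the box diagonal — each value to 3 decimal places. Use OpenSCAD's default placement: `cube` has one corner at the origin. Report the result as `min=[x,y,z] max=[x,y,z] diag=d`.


A = translate([14.8, -9.6, -14.4]) cube([17.6, 11.4, 8.2]) → bbox [14.8,-9.6,-14.4] .. [32.4,1.8,-6.2]
B = cube([9, 7.7, 4.6]) → bbox [0,0,0] .. [9,7.7,4.6]
lo = A.lo+B.lo = [14.8+0, -9.6+0, -14.4+0] = [14.800,-9.600,-14.400]
hi = A.hi+B.hi = [32.4+9, 1.8+7.7, -6.2+4.6] = [41.400,9.500,-1.600]
diag = √(26.6²+19.1²+12.8²) = √1236.21 = 35.160

min=[14.800,-9.600,-14.400] max=[41.400,9.500,-1.600] diag=35.160


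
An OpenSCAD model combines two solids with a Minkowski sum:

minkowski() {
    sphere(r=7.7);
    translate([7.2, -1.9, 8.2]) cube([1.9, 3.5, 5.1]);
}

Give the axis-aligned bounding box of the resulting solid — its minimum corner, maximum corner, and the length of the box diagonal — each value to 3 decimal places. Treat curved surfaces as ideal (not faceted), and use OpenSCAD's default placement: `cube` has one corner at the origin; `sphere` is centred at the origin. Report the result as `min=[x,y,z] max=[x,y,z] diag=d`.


min=[-0.500,-9.600,0.500] max=[16.800,9.300,21.000] diag=32.814

A = translate([7.2, -1.9, 8.2]) cube([1.9, 3.5, 5.1]) → bbox [7.2,-1.9,8.2] .. [9.1,1.6,13.3]
B = sphere(r=7.7) → bbox [-7.7,-7.7,-7.7] .. [7.7,7.7,7.7]
lo = A.lo+B.lo = [7.2-7.7, -1.9-7.7, 8.2-7.7] = [-0.500,-9.600,0.500]
hi = A.hi+B.hi = [9.1+7.7, 1.6+7.7, 13.3+7.7] = [16.800,9.300,21.000]
diag = √(17.3²+18.9²+20.5²) = √1076.75 = 32.814


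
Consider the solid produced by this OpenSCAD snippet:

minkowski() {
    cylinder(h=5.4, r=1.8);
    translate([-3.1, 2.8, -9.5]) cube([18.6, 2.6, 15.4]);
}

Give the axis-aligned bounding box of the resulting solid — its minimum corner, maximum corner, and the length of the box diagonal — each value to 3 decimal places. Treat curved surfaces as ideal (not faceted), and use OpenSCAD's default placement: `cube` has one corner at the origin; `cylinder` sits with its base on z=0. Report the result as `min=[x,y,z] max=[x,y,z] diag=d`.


A = translate([-3.1, 2.8, -9.5]) cube([18.6, 2.6, 15.4]) → bbox [-3.1,2.8,-9.5] .. [15.5,5.4,5.9]
B = cylinder(h=5.4, r=1.8) → bbox [-1.8,-1.8,0] .. [1.8,1.8,5.4]
lo = A.lo+B.lo = [-3.1-1.8, 2.8-1.8, -9.5+0] = [-4.900,1.000,-9.500]
hi = A.hi+B.hi = [15.5+1.8, 5.4+1.8, 5.9+5.4] = [17.300,7.200,11.300]
diag = √(22.2²+6.2²+20.8²) = √963.92 = 31.047

min=[-4.900,1.000,-9.500] max=[17.300,7.200,11.300] diag=31.047


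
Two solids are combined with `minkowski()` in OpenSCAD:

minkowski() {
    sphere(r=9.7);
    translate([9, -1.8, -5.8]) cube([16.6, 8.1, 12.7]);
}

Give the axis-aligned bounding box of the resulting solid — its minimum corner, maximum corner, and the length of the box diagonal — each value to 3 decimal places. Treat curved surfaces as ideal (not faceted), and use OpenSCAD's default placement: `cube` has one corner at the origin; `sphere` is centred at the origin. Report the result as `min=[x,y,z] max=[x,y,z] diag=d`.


A = translate([9, -1.8, -5.8]) cube([16.6, 8.1, 12.7]) → bbox [9,-1.8,-5.8] .. [25.6,6.3,6.9]
B = sphere(r=9.7) → bbox [-9.7,-9.7,-9.7] .. [9.7,9.7,9.7]
lo = A.lo+B.lo = [9-9.7, -1.8-9.7, -5.8-9.7] = [-0.700,-11.500,-15.500]
hi = A.hi+B.hi = [25.6+9.7, 6.3+9.7, 6.9+9.7] = [35.300,16.000,16.600]
diag = √(36²+27.5²+32.1²) = √3082.66 = 55.522

min=[-0.700,-11.500,-15.500] max=[35.300,16.000,16.600] diag=55.522


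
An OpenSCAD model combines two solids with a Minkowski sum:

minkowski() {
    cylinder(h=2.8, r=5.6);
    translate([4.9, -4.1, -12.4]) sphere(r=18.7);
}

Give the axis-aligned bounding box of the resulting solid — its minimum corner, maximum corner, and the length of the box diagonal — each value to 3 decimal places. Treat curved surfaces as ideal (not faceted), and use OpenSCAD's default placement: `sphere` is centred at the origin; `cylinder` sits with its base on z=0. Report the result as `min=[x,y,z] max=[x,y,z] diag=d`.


min=[-19.400,-28.400,-31.100] max=[29.200,20.200,9.100] diag=79.624

A = translate([4.9, -4.1, -12.4]) sphere(r=18.7) → bbox [-13.8,-22.8,-31.1] .. [23.6,14.6,6.3]
B = cylinder(h=2.8, r=5.6) → bbox [-5.6,-5.6,0] .. [5.6,5.6,2.8]
lo = A.lo+B.lo = [-13.8-5.6, -22.8-5.6, -31.1+0] = [-19.400,-28.400,-31.100]
hi = A.hi+B.hi = [23.6+5.6, 14.6+5.6, 6.3+2.8] = [29.200,20.200,9.100]
diag = √(48.6²+48.6²+40.2²) = √6339.96 = 79.624


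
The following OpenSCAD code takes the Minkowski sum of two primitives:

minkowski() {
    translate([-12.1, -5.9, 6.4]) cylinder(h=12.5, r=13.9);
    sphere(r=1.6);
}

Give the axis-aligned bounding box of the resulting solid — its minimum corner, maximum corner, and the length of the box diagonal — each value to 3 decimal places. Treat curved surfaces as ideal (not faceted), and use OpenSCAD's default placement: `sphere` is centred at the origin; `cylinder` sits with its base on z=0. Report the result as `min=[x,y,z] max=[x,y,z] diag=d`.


min=[-27.600,-21.400,4.800] max=[3.400,9.600,20.500] diag=46.567

A = translate([-12.1, -5.9, 6.4]) cylinder(h=12.5, r=13.9) → bbox [-26,-19.8,6.4] .. [1.8,8,18.9]
B = sphere(r=1.6) → bbox [-1.6,-1.6,-1.6] .. [1.6,1.6,1.6]
lo = A.lo+B.lo = [-26-1.6, -19.8-1.6, 6.4-1.6] = [-27.600,-21.400,4.800]
hi = A.hi+B.hi = [1.8+1.6, 8+1.6, 18.9+1.6] = [3.400,9.600,20.500]
diag = √(31²+31²+15.7²) = √2168.49 = 46.567


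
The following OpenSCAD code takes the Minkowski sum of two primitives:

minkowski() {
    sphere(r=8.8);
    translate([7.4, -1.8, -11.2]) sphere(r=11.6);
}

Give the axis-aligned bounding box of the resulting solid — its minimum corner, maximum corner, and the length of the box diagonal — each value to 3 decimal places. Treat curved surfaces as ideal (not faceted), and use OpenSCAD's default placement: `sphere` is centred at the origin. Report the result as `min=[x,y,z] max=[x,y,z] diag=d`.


min=[-13.000,-22.200,-31.600] max=[27.800,18.600,9.200] diag=70.668

A = translate([7.4, -1.8, -11.2]) sphere(r=11.6) → bbox [-4.2,-13.4,-22.8] .. [19,9.8,0.4]
B = sphere(r=8.8) → bbox [-8.8,-8.8,-8.8] .. [8.8,8.8,8.8]
lo = A.lo+B.lo = [-4.2-8.8, -13.4-8.8, -22.8-8.8] = [-13.000,-22.200,-31.600]
hi = A.hi+B.hi = [19+8.8, 9.8+8.8, 0.4+8.8] = [27.800,18.600,9.200]
diag = √(40.8²+40.8²+40.8²) = √4993.92 = 70.668


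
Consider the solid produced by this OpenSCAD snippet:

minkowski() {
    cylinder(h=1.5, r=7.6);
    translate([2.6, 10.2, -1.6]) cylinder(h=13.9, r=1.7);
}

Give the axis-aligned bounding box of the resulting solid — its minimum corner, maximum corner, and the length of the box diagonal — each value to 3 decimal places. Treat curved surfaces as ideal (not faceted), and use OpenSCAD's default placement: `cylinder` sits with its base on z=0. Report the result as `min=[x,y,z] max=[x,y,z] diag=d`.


A = translate([2.6, 10.2, -1.6]) cylinder(h=13.9, r=1.7) → bbox [0.9,8.5,-1.6] .. [4.3,11.9,12.3]
B = cylinder(h=1.5, r=7.6) → bbox [-7.6,-7.6,0] .. [7.6,7.6,1.5]
lo = A.lo+B.lo = [0.9-7.6, 8.5-7.6, -1.6+0] = [-6.700,0.900,-1.600]
hi = A.hi+B.hi = [4.3+7.6, 11.9+7.6, 12.3+1.5] = [11.900,19.500,13.800]
diag = √(18.6²+18.6²+15.4²) = √929.08 = 30.481

min=[-6.700,0.900,-1.600] max=[11.900,19.500,13.800] diag=30.481
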